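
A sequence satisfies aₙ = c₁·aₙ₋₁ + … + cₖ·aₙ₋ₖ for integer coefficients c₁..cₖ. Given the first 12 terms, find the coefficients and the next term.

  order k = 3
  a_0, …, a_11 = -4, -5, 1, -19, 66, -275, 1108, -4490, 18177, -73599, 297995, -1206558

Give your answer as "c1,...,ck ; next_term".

  a_3 = -3·1 + 4·-5 + -1·-4 = -19
  a_4 = -3·-19 + 4·1 + -1·-5 = 66
  a_5 = -3·66 + 4·-19 + -1·1 = -275
  a_6 = -3·-275 + 4·66 + -1·-19 = 1108
  a_7 = -3·1108 + 4·-275 + -1·66 = -4490
  a_8 = -3·-4490 + 4·1108 + -1·-275 = 18177
  a_9 = -3·18177 + 4·-4490 + -1·1108 = -73599
  a_10 = -3·-73599 + 4·18177 + -1·-4490 = 297995
  a_11 = -3·297995 + 4·-73599 + -1·18177 = -1206558
  a_12 = -3·-1206558 + 4·297995 + -1·-73599 = 4885253

-3,4,-1 ; 4885253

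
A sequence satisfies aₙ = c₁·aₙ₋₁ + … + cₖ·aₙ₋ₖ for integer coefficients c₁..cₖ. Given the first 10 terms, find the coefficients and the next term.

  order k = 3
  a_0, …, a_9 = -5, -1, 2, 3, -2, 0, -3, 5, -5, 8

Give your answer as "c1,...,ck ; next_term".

  a_3 = -1·2 + 0·-1 + -1·-5 = 3
  a_4 = -1·3 + 0·2 + -1·-1 = -2
  a_5 = -1·-2 + 0·3 + -1·2 = 0
  a_6 = -1·0 + 0·-2 + -1·3 = -3
  a_7 = -1·-3 + 0·0 + -1·-2 = 5
  a_8 = -1·5 + 0·-3 + -1·0 = -5
  a_9 = -1·-5 + 0·5 + -1·-3 = 8
  a_10 = -1·8 + 0·-5 + -1·5 = -13

-1,0,-1 ; -13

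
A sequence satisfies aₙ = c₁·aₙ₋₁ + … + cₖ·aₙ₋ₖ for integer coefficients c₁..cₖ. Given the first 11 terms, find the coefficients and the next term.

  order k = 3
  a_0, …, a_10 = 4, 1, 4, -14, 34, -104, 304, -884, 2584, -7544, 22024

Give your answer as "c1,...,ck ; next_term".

  a_3 = -2·4 + 2·1 + -2·4 = -14
  a_4 = -2·-14 + 2·4 + -2·1 = 34
  a_5 = -2·34 + 2·-14 + -2·4 = -104
  a_6 = -2·-104 + 2·34 + -2·-14 = 304
  a_7 = -2·304 + 2·-104 + -2·34 = -884
  a_8 = -2·-884 + 2·304 + -2·-104 = 2584
  a_9 = -2·2584 + 2·-884 + -2·304 = -7544
  a_10 = -2·-7544 + 2·2584 + -2·-884 = 22024
  a_11 = -2·22024 + 2·-7544 + -2·2584 = -64304

-2,2,-2 ; -64304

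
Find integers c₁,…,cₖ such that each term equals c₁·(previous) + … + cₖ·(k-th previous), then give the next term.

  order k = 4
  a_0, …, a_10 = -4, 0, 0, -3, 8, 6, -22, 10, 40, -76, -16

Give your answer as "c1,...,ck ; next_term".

0,-2,2,-2 ; 212

  a_4 = 0·-3 + -2·0 + 2·0 + -2·-4 = 8
  a_5 = 0·8 + -2·-3 + 2·0 + -2·0 = 6
  a_6 = 0·6 + -2·8 + 2·-3 + -2·0 = -22
  a_7 = 0·-22 + -2·6 + 2·8 + -2·-3 = 10
  a_8 = 0·10 + -2·-22 + 2·6 + -2·8 = 40
  a_9 = 0·40 + -2·10 + 2·-22 + -2·6 = -76
  a_10 = 0·-76 + -2·40 + 2·10 + -2·-22 = -16
  a_11 = 0·-16 + -2·-76 + 2·40 + -2·10 = 212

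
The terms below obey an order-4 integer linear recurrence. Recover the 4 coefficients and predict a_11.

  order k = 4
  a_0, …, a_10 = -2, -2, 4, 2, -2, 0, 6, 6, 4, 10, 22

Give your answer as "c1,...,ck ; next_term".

1,0,1,1 ; 32

  a_4 = 1·2 + 0·4 + 1·-2 + 1·-2 = -2
  a_5 = 1·-2 + 0·2 + 1·4 + 1·-2 = 0
  a_6 = 1·0 + 0·-2 + 1·2 + 1·4 = 6
  a_7 = 1·6 + 0·0 + 1·-2 + 1·2 = 6
  a_8 = 1·6 + 0·6 + 1·0 + 1·-2 = 4
  a_9 = 1·4 + 0·6 + 1·6 + 1·0 = 10
  a_10 = 1·10 + 0·4 + 1·6 + 1·6 = 22
  a_11 = 1·22 + 0·10 + 1·4 + 1·6 = 32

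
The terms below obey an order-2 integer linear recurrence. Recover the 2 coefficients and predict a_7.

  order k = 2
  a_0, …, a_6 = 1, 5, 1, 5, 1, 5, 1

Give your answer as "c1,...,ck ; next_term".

0,1 ; 5

  a_2 = 0·5 + 1·1 = 1
  a_3 = 0·1 + 1·5 = 5
  a_4 = 0·5 + 1·1 = 1
  a_5 = 0·1 + 1·5 = 5
  a_6 = 0·5 + 1·1 = 1
  a_7 = 0·1 + 1·5 = 5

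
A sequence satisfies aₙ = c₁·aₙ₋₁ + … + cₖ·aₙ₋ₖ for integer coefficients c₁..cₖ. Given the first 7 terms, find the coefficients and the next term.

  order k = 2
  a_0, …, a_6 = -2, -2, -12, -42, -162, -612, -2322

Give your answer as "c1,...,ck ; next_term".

  a_2 = 3·-2 + 3·-2 = -12
  a_3 = 3·-12 + 3·-2 = -42
  a_4 = 3·-42 + 3·-12 = -162
  a_5 = 3·-162 + 3·-42 = -612
  a_6 = 3·-612 + 3·-162 = -2322
  a_7 = 3·-2322 + 3·-612 = -8802

3,3 ; -8802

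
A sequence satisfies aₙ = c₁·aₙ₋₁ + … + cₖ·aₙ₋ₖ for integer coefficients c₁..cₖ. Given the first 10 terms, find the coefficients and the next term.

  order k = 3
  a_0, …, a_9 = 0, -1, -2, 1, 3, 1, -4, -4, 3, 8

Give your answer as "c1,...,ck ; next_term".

  a_3 = 0·-2 + -1·-1 + -1·0 = 1
  a_4 = 0·1 + -1·-2 + -1·-1 = 3
  a_5 = 0·3 + -1·1 + -1·-2 = 1
  a_6 = 0·1 + -1·3 + -1·1 = -4
  a_7 = 0·-4 + -1·1 + -1·3 = -4
  a_8 = 0·-4 + -1·-4 + -1·1 = 3
  a_9 = 0·3 + -1·-4 + -1·-4 = 8
  a_10 = 0·8 + -1·3 + -1·-4 = 1

0,-1,-1 ; 1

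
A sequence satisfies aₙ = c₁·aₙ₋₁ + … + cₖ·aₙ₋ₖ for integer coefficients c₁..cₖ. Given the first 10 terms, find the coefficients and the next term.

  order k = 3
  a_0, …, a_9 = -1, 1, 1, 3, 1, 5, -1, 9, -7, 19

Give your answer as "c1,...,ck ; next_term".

  a_3 = 0·1 + 2·1 + -1·-1 = 3
  a_4 = 0·3 + 2·1 + -1·1 = 1
  a_5 = 0·1 + 2·3 + -1·1 = 5
  a_6 = 0·5 + 2·1 + -1·3 = -1
  a_7 = 0·-1 + 2·5 + -1·1 = 9
  a_8 = 0·9 + 2·-1 + -1·5 = -7
  a_9 = 0·-7 + 2·9 + -1·-1 = 19
  a_10 = 0·19 + 2·-7 + -1·9 = -23

0,2,-1 ; -23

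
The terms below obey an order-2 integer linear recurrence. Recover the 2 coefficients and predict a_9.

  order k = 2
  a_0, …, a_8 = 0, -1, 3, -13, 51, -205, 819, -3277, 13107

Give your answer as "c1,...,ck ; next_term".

-3,4 ; -52429

  a_2 = -3·-1 + 4·0 = 3
  a_3 = -3·3 + 4·-1 = -13
  a_4 = -3·-13 + 4·3 = 51
  a_5 = -3·51 + 4·-13 = -205
  a_6 = -3·-205 + 4·51 = 819
  a_7 = -3·819 + 4·-205 = -3277
  a_8 = -3·-3277 + 4·819 = 13107
  a_9 = -3·13107 + 4·-3277 = -52429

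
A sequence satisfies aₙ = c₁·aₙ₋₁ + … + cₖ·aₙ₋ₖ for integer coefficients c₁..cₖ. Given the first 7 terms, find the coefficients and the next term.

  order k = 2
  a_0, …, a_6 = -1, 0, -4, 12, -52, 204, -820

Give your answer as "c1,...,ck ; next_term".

-3,4 ; 3276

  a_2 = -3·0 + 4·-1 = -4
  a_3 = -3·-4 + 4·0 = 12
  a_4 = -3·12 + 4·-4 = -52
  a_5 = -3·-52 + 4·12 = 204
  a_6 = -3·204 + 4·-52 = -820
  a_7 = -3·-820 + 4·204 = 3276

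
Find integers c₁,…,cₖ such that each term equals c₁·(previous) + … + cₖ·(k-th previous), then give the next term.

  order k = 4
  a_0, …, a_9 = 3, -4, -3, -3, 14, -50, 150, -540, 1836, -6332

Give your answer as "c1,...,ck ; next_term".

  a_4 = -2·-3 + 4·-3 + -2·-4 + 4·3 = 14
  a_5 = -2·14 + 4·-3 + -2·-3 + 4·-4 = -50
  a_6 = -2·-50 + 4·14 + -2·-3 + 4·-3 = 150
  a_7 = -2·150 + 4·-50 + -2·14 + 4·-3 = -540
  a_8 = -2·-540 + 4·150 + -2·-50 + 4·14 = 1836
  a_9 = -2·1836 + 4·-540 + -2·150 + 4·-50 = -6332
  a_10 = -2·-6332 + 4·1836 + -2·-540 + 4·150 = 21688

-2,4,-2,4 ; 21688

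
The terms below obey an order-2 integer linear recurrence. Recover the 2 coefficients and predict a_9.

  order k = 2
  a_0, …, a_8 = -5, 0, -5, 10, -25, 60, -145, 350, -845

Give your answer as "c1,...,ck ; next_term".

  a_2 = -2·0 + 1·-5 = -5
  a_3 = -2·-5 + 1·0 = 10
  a_4 = -2·10 + 1·-5 = -25
  a_5 = -2·-25 + 1·10 = 60
  a_6 = -2·60 + 1·-25 = -145
  a_7 = -2·-145 + 1·60 = 350
  a_8 = -2·350 + 1·-145 = -845
  a_9 = -2·-845 + 1·350 = 2040

-2,1 ; 2040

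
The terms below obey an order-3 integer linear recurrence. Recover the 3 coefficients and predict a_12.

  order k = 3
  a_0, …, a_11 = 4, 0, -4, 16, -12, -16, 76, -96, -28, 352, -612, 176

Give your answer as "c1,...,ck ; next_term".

-1,-1,3 ; 1492

  a_3 = -1·-4 + -1·0 + 3·4 = 16
  a_4 = -1·16 + -1·-4 + 3·0 = -12
  a_5 = -1·-12 + -1·16 + 3·-4 = -16
  a_6 = -1·-16 + -1·-12 + 3·16 = 76
  a_7 = -1·76 + -1·-16 + 3·-12 = -96
  a_8 = -1·-96 + -1·76 + 3·-16 = -28
  a_9 = -1·-28 + -1·-96 + 3·76 = 352
  a_10 = -1·352 + -1·-28 + 3·-96 = -612
  a_11 = -1·-612 + -1·352 + 3·-28 = 176
  a_12 = -1·176 + -1·-612 + 3·352 = 1492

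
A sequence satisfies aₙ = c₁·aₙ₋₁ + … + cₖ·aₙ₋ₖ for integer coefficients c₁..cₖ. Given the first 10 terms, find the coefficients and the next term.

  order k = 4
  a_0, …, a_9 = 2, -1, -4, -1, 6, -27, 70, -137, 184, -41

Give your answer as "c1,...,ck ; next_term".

-3,-2,3,-1 ; -726

  a_4 = -3·-1 + -2·-4 + 3·-1 + -1·2 = 6
  a_5 = -3·6 + -2·-1 + 3·-4 + -1·-1 = -27
  a_6 = -3·-27 + -2·6 + 3·-1 + -1·-4 = 70
  a_7 = -3·70 + -2·-27 + 3·6 + -1·-1 = -137
  a_8 = -3·-137 + -2·70 + 3·-27 + -1·6 = 184
  a_9 = -3·184 + -2·-137 + 3·70 + -1·-27 = -41
  a_10 = -3·-41 + -2·184 + 3·-137 + -1·70 = -726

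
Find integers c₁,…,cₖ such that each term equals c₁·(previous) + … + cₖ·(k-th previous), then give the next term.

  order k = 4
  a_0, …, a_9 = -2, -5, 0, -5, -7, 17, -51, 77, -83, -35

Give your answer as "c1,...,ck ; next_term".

-1,2,4,-4 ; 381

  a_4 = -1·-5 + 2·0 + 4·-5 + -4·-2 = -7
  a_5 = -1·-7 + 2·-5 + 4·0 + -4·-5 = 17
  a_6 = -1·17 + 2·-7 + 4·-5 + -4·0 = -51
  a_7 = -1·-51 + 2·17 + 4·-7 + -4·-5 = 77
  a_8 = -1·77 + 2·-51 + 4·17 + -4·-7 = -83
  a_9 = -1·-83 + 2·77 + 4·-51 + -4·17 = -35
  a_10 = -1·-35 + 2·-83 + 4·77 + -4·-51 = 381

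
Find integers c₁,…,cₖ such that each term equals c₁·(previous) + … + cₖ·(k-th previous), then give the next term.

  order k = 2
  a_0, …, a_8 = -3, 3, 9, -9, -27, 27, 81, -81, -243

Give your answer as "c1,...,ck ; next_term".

  a_2 = 0·3 + -3·-3 = 9
  a_3 = 0·9 + -3·3 = -9
  a_4 = 0·-9 + -3·9 = -27
  a_5 = 0·-27 + -3·-9 = 27
  a_6 = 0·27 + -3·-27 = 81
  a_7 = 0·81 + -3·27 = -81
  a_8 = 0·-81 + -3·81 = -243
  a_9 = 0·-243 + -3·-81 = 243

0,-3 ; 243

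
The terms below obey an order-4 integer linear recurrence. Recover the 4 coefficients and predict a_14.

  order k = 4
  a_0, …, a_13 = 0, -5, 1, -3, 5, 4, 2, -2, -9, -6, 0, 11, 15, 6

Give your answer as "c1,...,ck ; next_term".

  a_4 = 0·-3 + 0·1 + -1·-5 + -1·0 = 5
  a_5 = 0·5 + 0·-3 + -1·1 + -1·-5 = 4
  a_6 = 0·4 + 0·5 + -1·-3 + -1·1 = 2
  a_7 = 0·2 + 0·4 + -1·5 + -1·-3 = -2
  a_8 = 0·-2 + 0·2 + -1·4 + -1·5 = -9
  a_9 = 0·-9 + 0·-2 + -1·2 + -1·4 = -6
  a_10 = 0·-6 + 0·-9 + -1·-2 + -1·2 = 0
  a_11 = 0·0 + 0·-6 + -1·-9 + -1·-2 = 11
  a_12 = 0·11 + 0·0 + -1·-6 + -1·-9 = 15
  a_13 = 0·15 + 0·11 + -1·0 + -1·-6 = 6
  a_14 = 0·6 + 0·15 + -1·11 + -1·0 = -11

0,0,-1,-1 ; -11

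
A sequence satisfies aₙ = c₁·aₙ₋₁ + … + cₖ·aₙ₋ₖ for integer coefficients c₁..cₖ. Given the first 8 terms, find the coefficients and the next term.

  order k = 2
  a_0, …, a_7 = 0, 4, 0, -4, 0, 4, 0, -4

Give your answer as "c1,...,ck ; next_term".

0,-1 ; 0

  a_2 = 0·4 + -1·0 = 0
  a_3 = 0·0 + -1·4 = -4
  a_4 = 0·-4 + -1·0 = 0
  a_5 = 0·0 + -1·-4 = 4
  a_6 = 0·4 + -1·0 = 0
  a_7 = 0·0 + -1·4 = -4
  a_8 = 0·-4 + -1·0 = 0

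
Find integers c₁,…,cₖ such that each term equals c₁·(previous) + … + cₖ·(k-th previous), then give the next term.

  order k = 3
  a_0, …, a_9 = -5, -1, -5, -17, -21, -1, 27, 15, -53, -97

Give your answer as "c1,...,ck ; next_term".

  a_3 = 2·-5 + -3·-1 + 2·-5 = -17
  a_4 = 2·-17 + -3·-5 + 2·-1 = -21
  a_5 = 2·-21 + -3·-17 + 2·-5 = -1
  a_6 = 2·-1 + -3·-21 + 2·-17 = 27
  a_7 = 2·27 + -3·-1 + 2·-21 = 15
  a_8 = 2·15 + -3·27 + 2·-1 = -53
  a_9 = 2·-53 + -3·15 + 2·27 = -97
  a_10 = 2·-97 + -3·-53 + 2·15 = -5

2,-3,2 ; -5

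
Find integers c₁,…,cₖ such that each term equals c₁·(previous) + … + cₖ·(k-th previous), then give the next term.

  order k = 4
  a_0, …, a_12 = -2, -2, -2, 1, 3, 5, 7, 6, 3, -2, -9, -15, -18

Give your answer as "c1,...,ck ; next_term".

  a_4 = 1·1 + 0·-2 + 0·-2 + -1·-2 = 3
  a_5 = 1·3 + 0·1 + 0·-2 + -1·-2 = 5
  a_6 = 1·5 + 0·3 + 0·1 + -1·-2 = 7
  a_7 = 1·7 + 0·5 + 0·3 + -1·1 = 6
  a_8 = 1·6 + 0·7 + 0·5 + -1·3 = 3
  a_9 = 1·3 + 0·6 + 0·7 + -1·5 = -2
  a_10 = 1·-2 + 0·3 + 0·6 + -1·7 = -9
  a_11 = 1·-9 + 0·-2 + 0·3 + -1·6 = -15
  a_12 = 1·-15 + 0·-9 + 0·-2 + -1·3 = -18
  a_13 = 1·-18 + 0·-15 + 0·-9 + -1·-2 = -16

1,0,0,-1 ; -16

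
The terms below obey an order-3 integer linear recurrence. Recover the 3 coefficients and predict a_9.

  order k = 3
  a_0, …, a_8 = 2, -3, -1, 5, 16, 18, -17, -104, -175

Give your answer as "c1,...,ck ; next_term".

2,-3,-1 ; -21

  a_3 = 2·-1 + -3·-3 + -1·2 = 5
  a_4 = 2·5 + -3·-1 + -1·-3 = 16
  a_5 = 2·16 + -3·5 + -1·-1 = 18
  a_6 = 2·18 + -3·16 + -1·5 = -17
  a_7 = 2·-17 + -3·18 + -1·16 = -104
  a_8 = 2·-104 + -3·-17 + -1·18 = -175
  a_9 = 2·-175 + -3·-104 + -1·-17 = -21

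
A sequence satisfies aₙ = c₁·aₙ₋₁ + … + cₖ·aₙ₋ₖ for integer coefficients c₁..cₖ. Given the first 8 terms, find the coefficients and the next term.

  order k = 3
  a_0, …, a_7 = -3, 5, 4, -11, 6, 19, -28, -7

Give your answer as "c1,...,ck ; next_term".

  a_3 = 0·4 + -1·5 + 2·-3 = -11
  a_4 = 0·-11 + -1·4 + 2·5 = 6
  a_5 = 0·6 + -1·-11 + 2·4 = 19
  a_6 = 0·19 + -1·6 + 2·-11 = -28
  a_7 = 0·-28 + -1·19 + 2·6 = -7
  a_8 = 0·-7 + -1·-28 + 2·19 = 66

0,-1,2 ; 66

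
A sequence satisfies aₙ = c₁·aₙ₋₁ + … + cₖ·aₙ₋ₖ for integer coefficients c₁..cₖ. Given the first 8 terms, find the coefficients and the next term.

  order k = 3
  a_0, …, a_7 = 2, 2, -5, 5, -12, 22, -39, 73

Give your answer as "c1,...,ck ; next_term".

-1,1,-1 ; -134

  a_3 = -1·-5 + 1·2 + -1·2 = 5
  a_4 = -1·5 + 1·-5 + -1·2 = -12
  a_5 = -1·-12 + 1·5 + -1·-5 = 22
  a_6 = -1·22 + 1·-12 + -1·5 = -39
  a_7 = -1·-39 + 1·22 + -1·-12 = 73
  a_8 = -1·73 + 1·-39 + -1·22 = -134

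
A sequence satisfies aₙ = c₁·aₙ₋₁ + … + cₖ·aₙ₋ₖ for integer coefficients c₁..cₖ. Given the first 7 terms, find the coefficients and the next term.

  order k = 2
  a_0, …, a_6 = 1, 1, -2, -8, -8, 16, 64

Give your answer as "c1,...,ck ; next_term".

2,-4 ; 64

  a_2 = 2·1 + -4·1 = -2
  a_3 = 2·-2 + -4·1 = -8
  a_4 = 2·-8 + -4·-2 = -8
  a_5 = 2·-8 + -4·-8 = 16
  a_6 = 2·16 + -4·-8 = 64
  a_7 = 2·64 + -4·16 = 64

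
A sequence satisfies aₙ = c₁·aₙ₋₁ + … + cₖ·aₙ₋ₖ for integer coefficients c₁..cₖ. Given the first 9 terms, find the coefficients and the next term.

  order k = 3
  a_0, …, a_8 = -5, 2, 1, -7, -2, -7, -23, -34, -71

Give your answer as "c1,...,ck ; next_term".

  a_3 = 1·1 + 1·2 + 2·-5 = -7
  a_4 = 1·-7 + 1·1 + 2·2 = -2
  a_5 = 1·-2 + 1·-7 + 2·1 = -7
  a_6 = 1·-7 + 1·-2 + 2·-7 = -23
  a_7 = 1·-23 + 1·-7 + 2·-2 = -34
  a_8 = 1·-34 + 1·-23 + 2·-7 = -71
  a_9 = 1·-71 + 1·-34 + 2·-23 = -151

1,1,2 ; -151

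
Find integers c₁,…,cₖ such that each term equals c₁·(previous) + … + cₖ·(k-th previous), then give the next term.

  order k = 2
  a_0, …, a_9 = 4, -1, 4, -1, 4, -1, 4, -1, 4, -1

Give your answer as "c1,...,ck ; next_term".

0,1 ; 4

  a_2 = 0·-1 + 1·4 = 4
  a_3 = 0·4 + 1·-1 = -1
  a_4 = 0·-1 + 1·4 = 4
  a_5 = 0·4 + 1·-1 = -1
  a_6 = 0·-1 + 1·4 = 4
  a_7 = 0·4 + 1·-1 = -1
  a_8 = 0·-1 + 1·4 = 4
  a_9 = 0·4 + 1·-1 = -1
  a_10 = 0·-1 + 1·4 = 4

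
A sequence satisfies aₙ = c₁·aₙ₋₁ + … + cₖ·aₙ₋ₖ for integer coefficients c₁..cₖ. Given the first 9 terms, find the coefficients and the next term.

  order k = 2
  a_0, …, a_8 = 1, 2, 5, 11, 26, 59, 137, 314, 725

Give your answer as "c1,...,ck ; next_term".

  a_2 = 1·2 + 3·1 = 5
  a_3 = 1·5 + 3·2 = 11
  a_4 = 1·11 + 3·5 = 26
  a_5 = 1·26 + 3·11 = 59
  a_6 = 1·59 + 3·26 = 137
  a_7 = 1·137 + 3·59 = 314
  a_8 = 1·314 + 3·137 = 725
  a_9 = 1·725 + 3·314 = 1667

1,3 ; 1667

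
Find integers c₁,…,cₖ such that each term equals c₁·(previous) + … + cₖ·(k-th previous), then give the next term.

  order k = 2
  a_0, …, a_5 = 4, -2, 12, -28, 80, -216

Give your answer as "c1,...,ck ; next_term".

  a_2 = -2·-2 + 2·4 = 12
  a_3 = -2·12 + 2·-2 = -28
  a_4 = -2·-28 + 2·12 = 80
  a_5 = -2·80 + 2·-28 = -216
  a_6 = -2·-216 + 2·80 = 592

-2,2 ; 592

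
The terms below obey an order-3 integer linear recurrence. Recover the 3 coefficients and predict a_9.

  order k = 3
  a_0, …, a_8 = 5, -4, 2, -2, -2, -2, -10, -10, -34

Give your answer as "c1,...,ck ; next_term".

0,3,2 ; -50

  a_3 = 0·2 + 3·-4 + 2·5 = -2
  a_4 = 0·-2 + 3·2 + 2·-4 = -2
  a_5 = 0·-2 + 3·-2 + 2·2 = -2
  a_6 = 0·-2 + 3·-2 + 2·-2 = -10
  a_7 = 0·-10 + 3·-2 + 2·-2 = -10
  a_8 = 0·-10 + 3·-10 + 2·-2 = -34
  a_9 = 0·-34 + 3·-10 + 2·-10 = -50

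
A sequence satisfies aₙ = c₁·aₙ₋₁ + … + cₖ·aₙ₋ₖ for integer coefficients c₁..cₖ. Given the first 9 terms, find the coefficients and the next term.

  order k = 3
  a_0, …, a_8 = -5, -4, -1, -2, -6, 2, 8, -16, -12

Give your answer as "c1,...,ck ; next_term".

0,-2,2 ; 48

  a_3 = 0·-1 + -2·-4 + 2·-5 = -2
  a_4 = 0·-2 + -2·-1 + 2·-4 = -6
  a_5 = 0·-6 + -2·-2 + 2·-1 = 2
  a_6 = 0·2 + -2·-6 + 2·-2 = 8
  a_7 = 0·8 + -2·2 + 2·-6 = -16
  a_8 = 0·-16 + -2·8 + 2·2 = -12
  a_9 = 0·-12 + -2·-16 + 2·8 = 48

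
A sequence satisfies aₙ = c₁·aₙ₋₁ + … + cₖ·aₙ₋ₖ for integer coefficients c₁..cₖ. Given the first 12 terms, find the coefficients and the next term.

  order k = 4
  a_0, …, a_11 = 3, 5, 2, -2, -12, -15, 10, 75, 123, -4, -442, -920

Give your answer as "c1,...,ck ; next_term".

  a_4 = 2·-2 + -3·2 + -1·5 + 1·3 = -12
  a_5 = 2·-12 + -3·-2 + -1·2 + 1·5 = -15
  a_6 = 2·-15 + -3·-12 + -1·-2 + 1·2 = 10
  a_7 = 2·10 + -3·-15 + -1·-12 + 1·-2 = 75
  a_8 = 2·75 + -3·10 + -1·-15 + 1·-12 = 123
  a_9 = 2·123 + -3·75 + -1·10 + 1·-15 = -4
  a_10 = 2·-4 + -3·123 + -1·75 + 1·10 = -442
  a_11 = 2·-442 + -3·-4 + -1·123 + 1·75 = -920
  a_12 = 2·-920 + -3·-442 + -1·-4 + 1·123 = -387

2,-3,-1,1 ; -387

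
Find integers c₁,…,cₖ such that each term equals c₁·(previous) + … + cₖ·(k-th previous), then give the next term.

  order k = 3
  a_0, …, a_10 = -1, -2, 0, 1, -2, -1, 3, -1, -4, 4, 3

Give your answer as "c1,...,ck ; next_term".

0,-1,1 ; -8

  a_3 = 0·0 + -1·-2 + 1·-1 = 1
  a_4 = 0·1 + -1·0 + 1·-2 = -2
  a_5 = 0·-2 + -1·1 + 1·0 = -1
  a_6 = 0·-1 + -1·-2 + 1·1 = 3
  a_7 = 0·3 + -1·-1 + 1·-2 = -1
  a_8 = 0·-1 + -1·3 + 1·-1 = -4
  a_9 = 0·-4 + -1·-1 + 1·3 = 4
  a_10 = 0·4 + -1·-4 + 1·-1 = 3
  a_11 = 0·3 + -1·4 + 1·-4 = -8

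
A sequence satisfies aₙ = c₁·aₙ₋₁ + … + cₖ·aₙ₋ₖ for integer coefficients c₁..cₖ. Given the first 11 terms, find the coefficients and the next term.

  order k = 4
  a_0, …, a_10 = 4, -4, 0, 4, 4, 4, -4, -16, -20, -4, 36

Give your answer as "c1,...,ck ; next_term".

1,-1,-1,-1 ; 76

  a_4 = 1·4 + -1·0 + -1·-4 + -1·4 = 4
  a_5 = 1·4 + -1·4 + -1·0 + -1·-4 = 4
  a_6 = 1·4 + -1·4 + -1·4 + -1·0 = -4
  a_7 = 1·-4 + -1·4 + -1·4 + -1·4 = -16
  a_8 = 1·-16 + -1·-4 + -1·4 + -1·4 = -20
  a_9 = 1·-20 + -1·-16 + -1·-4 + -1·4 = -4
  a_10 = 1·-4 + -1·-20 + -1·-16 + -1·-4 = 36
  a_11 = 1·36 + -1·-4 + -1·-20 + -1·-16 = 76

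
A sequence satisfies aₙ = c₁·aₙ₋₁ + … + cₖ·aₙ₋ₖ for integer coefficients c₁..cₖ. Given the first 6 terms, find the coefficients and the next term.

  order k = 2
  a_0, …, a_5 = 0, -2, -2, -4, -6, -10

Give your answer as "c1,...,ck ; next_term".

  a_2 = 1·-2 + 1·0 = -2
  a_3 = 1·-2 + 1·-2 = -4
  a_4 = 1·-4 + 1·-2 = -6
  a_5 = 1·-6 + 1·-4 = -10
  a_6 = 1·-10 + 1·-6 = -16

1,1 ; -16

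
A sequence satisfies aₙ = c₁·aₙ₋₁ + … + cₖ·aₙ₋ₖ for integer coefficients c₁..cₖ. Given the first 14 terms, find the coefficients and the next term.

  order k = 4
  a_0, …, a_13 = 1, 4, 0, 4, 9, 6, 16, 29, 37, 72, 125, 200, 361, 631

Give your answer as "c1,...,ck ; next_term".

2,0,1,-3 ; 1087

  a_4 = 2·4 + 0·0 + 1·4 + -3·1 = 9
  a_5 = 2·9 + 0·4 + 1·0 + -3·4 = 6
  a_6 = 2·6 + 0·9 + 1·4 + -3·0 = 16
  a_7 = 2·16 + 0·6 + 1·9 + -3·4 = 29
  a_8 = 2·29 + 0·16 + 1·6 + -3·9 = 37
  a_9 = 2·37 + 0·29 + 1·16 + -3·6 = 72
  a_10 = 2·72 + 0·37 + 1·29 + -3·16 = 125
  a_11 = 2·125 + 0·72 + 1·37 + -3·29 = 200
  a_12 = 2·200 + 0·125 + 1·72 + -3·37 = 361
  a_13 = 2·361 + 0·200 + 1·125 + -3·72 = 631
  a_14 = 2·631 + 0·361 + 1·200 + -3·125 = 1087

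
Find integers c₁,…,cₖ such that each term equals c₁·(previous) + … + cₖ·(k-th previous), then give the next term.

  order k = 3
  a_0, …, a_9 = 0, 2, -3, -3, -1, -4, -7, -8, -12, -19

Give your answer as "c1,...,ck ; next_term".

1,0,1 ; -27

  a_3 = 1·-3 + 0·2 + 1·0 = -3
  a_4 = 1·-3 + 0·-3 + 1·2 = -1
  a_5 = 1·-1 + 0·-3 + 1·-3 = -4
  a_6 = 1·-4 + 0·-1 + 1·-3 = -7
  a_7 = 1·-7 + 0·-4 + 1·-1 = -8
  a_8 = 1·-8 + 0·-7 + 1·-4 = -12
  a_9 = 1·-12 + 0·-8 + 1·-7 = -19
  a_10 = 1·-19 + 0·-12 + 1·-8 = -27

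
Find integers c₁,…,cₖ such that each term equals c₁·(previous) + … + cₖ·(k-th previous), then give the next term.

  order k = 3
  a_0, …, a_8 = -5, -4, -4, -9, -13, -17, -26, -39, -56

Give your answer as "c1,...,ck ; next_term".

  a_3 = 1·-4 + 0·-4 + 1·-5 = -9
  a_4 = 1·-9 + 0·-4 + 1·-4 = -13
  a_5 = 1·-13 + 0·-9 + 1·-4 = -17
  a_6 = 1·-17 + 0·-13 + 1·-9 = -26
  a_7 = 1·-26 + 0·-17 + 1·-13 = -39
  a_8 = 1·-39 + 0·-26 + 1·-17 = -56
  a_9 = 1·-56 + 0·-39 + 1·-26 = -82

1,0,1 ; -82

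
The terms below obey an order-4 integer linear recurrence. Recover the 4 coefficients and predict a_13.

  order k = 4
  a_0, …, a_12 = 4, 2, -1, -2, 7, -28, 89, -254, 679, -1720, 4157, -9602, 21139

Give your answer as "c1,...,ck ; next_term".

  a_4 = -4·-2 + -3·-1 + 2·2 + -2·4 = 7
  a_5 = -4·7 + -3·-2 + 2·-1 + -2·2 = -28
  a_6 = -4·-28 + -3·7 + 2·-2 + -2·-1 = 89
  a_7 = -4·89 + -3·-28 + 2·7 + -2·-2 = -254
  a_8 = -4·-254 + -3·89 + 2·-28 + -2·7 = 679
  a_9 = -4·679 + -3·-254 + 2·89 + -2·-28 = -1720
  a_10 = -4·-1720 + -3·679 + 2·-254 + -2·89 = 4157
  a_11 = -4·4157 + -3·-1720 + 2·679 + -2·-254 = -9602
  a_12 = -4·-9602 + -3·4157 + 2·-1720 + -2·679 = 21139
  a_13 = -4·21139 + -3·-9602 + 2·4157 + -2·-1720 = -43996

-4,-3,2,-2 ; -43996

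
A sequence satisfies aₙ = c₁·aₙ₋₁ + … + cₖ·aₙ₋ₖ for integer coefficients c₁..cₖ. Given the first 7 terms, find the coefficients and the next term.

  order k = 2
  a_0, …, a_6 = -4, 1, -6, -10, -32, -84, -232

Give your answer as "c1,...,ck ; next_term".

2,2 ; -632

  a_2 = 2·1 + 2·-4 = -6
  a_3 = 2·-6 + 2·1 = -10
  a_4 = 2·-10 + 2·-6 = -32
  a_5 = 2·-32 + 2·-10 = -84
  a_6 = 2·-84 + 2·-32 = -232
  a_7 = 2·-232 + 2·-84 = -632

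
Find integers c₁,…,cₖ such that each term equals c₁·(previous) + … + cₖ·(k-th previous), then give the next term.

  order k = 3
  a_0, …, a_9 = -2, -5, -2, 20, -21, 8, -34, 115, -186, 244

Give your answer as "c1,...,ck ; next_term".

  a_3 = -2·-2 + -2·-5 + -3·-2 = 20
  a_4 = -2·20 + -2·-2 + -3·-5 = -21
  a_5 = -2·-21 + -2·20 + -3·-2 = 8
  a_6 = -2·8 + -2·-21 + -3·20 = -34
  a_7 = -2·-34 + -2·8 + -3·-21 = 115
  a_8 = -2·115 + -2·-34 + -3·8 = -186
  a_9 = -2·-186 + -2·115 + -3·-34 = 244
  a_10 = -2·244 + -2·-186 + -3·115 = -461

-2,-2,-3 ; -461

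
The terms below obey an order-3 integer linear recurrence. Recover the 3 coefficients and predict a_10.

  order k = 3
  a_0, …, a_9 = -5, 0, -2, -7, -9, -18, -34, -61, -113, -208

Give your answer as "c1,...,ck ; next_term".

  a_3 = 1·-2 + 1·0 + 1·-5 = -7
  a_4 = 1·-7 + 1·-2 + 1·0 = -9
  a_5 = 1·-9 + 1·-7 + 1·-2 = -18
  a_6 = 1·-18 + 1·-9 + 1·-7 = -34
  a_7 = 1·-34 + 1·-18 + 1·-9 = -61
  a_8 = 1·-61 + 1·-34 + 1·-18 = -113
  a_9 = 1·-113 + 1·-61 + 1·-34 = -208
  a_10 = 1·-208 + 1·-113 + 1·-61 = -382

1,1,1 ; -382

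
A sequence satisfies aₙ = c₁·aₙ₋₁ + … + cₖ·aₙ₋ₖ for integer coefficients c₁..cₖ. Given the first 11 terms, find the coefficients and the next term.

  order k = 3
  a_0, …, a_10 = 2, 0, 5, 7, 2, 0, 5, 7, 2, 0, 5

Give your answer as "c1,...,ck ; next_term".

  a_3 = 1·5 + -1·0 + 1·2 = 7
  a_4 = 1·7 + -1·5 + 1·0 = 2
  a_5 = 1·2 + -1·7 + 1·5 = 0
  a_6 = 1·0 + -1·2 + 1·7 = 5
  a_7 = 1·5 + -1·0 + 1·2 = 7
  a_8 = 1·7 + -1·5 + 1·0 = 2
  a_9 = 1·2 + -1·7 + 1·5 = 0
  a_10 = 1·0 + -1·2 + 1·7 = 5
  a_11 = 1·5 + -1·0 + 1·2 = 7

1,-1,1 ; 7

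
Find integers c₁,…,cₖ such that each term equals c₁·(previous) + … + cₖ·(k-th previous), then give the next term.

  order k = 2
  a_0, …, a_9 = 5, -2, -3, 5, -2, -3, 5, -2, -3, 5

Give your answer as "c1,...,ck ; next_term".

  a_2 = -1·-2 + -1·5 = -3
  a_3 = -1·-3 + -1·-2 = 5
  a_4 = -1·5 + -1·-3 = -2
  a_5 = -1·-2 + -1·5 = -3
  a_6 = -1·-3 + -1·-2 = 5
  a_7 = -1·5 + -1·-3 = -2
  a_8 = -1·-2 + -1·5 = -3
  a_9 = -1·-3 + -1·-2 = 5
  a_10 = -1·5 + -1·-3 = -2

-1,-1 ; -2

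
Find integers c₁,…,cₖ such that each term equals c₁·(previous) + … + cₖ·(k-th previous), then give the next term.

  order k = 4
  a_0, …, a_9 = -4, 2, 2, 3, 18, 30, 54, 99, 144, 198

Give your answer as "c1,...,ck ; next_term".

2,0,0,-3 ; 234

  a_4 = 2·3 + 0·2 + 0·2 + -3·-4 = 18
  a_5 = 2·18 + 0·3 + 0·2 + -3·2 = 30
  a_6 = 2·30 + 0·18 + 0·3 + -3·2 = 54
  a_7 = 2·54 + 0·30 + 0·18 + -3·3 = 99
  a_8 = 2·99 + 0·54 + 0·30 + -3·18 = 144
  a_9 = 2·144 + 0·99 + 0·54 + -3·30 = 198
  a_10 = 2·198 + 0·144 + 0·99 + -3·54 = 234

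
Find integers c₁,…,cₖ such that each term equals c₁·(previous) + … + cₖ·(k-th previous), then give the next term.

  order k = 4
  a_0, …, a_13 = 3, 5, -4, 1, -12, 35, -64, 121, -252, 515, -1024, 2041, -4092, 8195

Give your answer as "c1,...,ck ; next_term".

-3,-3,-3,-2 ; -16384

  a_4 = -3·1 + -3·-4 + -3·5 + -2·3 = -12
  a_5 = -3·-12 + -3·1 + -3·-4 + -2·5 = 35
  a_6 = -3·35 + -3·-12 + -3·1 + -2·-4 = -64
  a_7 = -3·-64 + -3·35 + -3·-12 + -2·1 = 121
  a_8 = -3·121 + -3·-64 + -3·35 + -2·-12 = -252
  a_9 = -3·-252 + -3·121 + -3·-64 + -2·35 = 515
  a_10 = -3·515 + -3·-252 + -3·121 + -2·-64 = -1024
  a_11 = -3·-1024 + -3·515 + -3·-252 + -2·121 = 2041
  a_12 = -3·2041 + -3·-1024 + -3·515 + -2·-252 = -4092
  a_13 = -3·-4092 + -3·2041 + -3·-1024 + -2·515 = 8195
  a_14 = -3·8195 + -3·-4092 + -3·2041 + -2·-1024 = -16384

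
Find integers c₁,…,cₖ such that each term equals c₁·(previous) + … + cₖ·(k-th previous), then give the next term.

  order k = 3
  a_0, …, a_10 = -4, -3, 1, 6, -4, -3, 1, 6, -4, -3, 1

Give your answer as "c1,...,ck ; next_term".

  a_3 = -1·1 + -1·-3 + -1·-4 = 6
  a_4 = -1·6 + -1·1 + -1·-3 = -4
  a_5 = -1·-4 + -1·6 + -1·1 = -3
  a_6 = -1·-3 + -1·-4 + -1·6 = 1
  a_7 = -1·1 + -1·-3 + -1·-4 = 6
  a_8 = -1·6 + -1·1 + -1·-3 = -4
  a_9 = -1·-4 + -1·6 + -1·1 = -3
  a_10 = -1·-3 + -1·-4 + -1·6 = 1
  a_11 = -1·1 + -1·-3 + -1·-4 = 6

-1,-1,-1 ; 6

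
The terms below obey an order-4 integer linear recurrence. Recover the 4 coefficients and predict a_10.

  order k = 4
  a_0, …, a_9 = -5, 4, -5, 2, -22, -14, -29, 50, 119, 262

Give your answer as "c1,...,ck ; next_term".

  a_4 = 2·2 + -1·-5 + -4·4 + 3·-5 = -22
  a_5 = 2·-22 + -1·2 + -4·-5 + 3·4 = -14
  a_6 = 2·-14 + -1·-22 + -4·2 + 3·-5 = -29
  a_7 = 2·-29 + -1·-14 + -4·-22 + 3·2 = 50
  a_8 = 2·50 + -1·-29 + -4·-14 + 3·-22 = 119
  a_9 = 2·119 + -1·50 + -4·-29 + 3·-14 = 262
  a_10 = 2·262 + -1·119 + -4·50 + 3·-29 = 118

2,-1,-4,3 ; 118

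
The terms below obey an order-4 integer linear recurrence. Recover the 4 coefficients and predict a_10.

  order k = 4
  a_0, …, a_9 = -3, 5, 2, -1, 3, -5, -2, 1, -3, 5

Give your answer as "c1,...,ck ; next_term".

  a_4 = 0·-1 + 0·2 + 0·5 + -1·-3 = 3
  a_5 = 0·3 + 0·-1 + 0·2 + -1·5 = -5
  a_6 = 0·-5 + 0·3 + 0·-1 + -1·2 = -2
  a_7 = 0·-2 + 0·-5 + 0·3 + -1·-1 = 1
  a_8 = 0·1 + 0·-2 + 0·-5 + -1·3 = -3
  a_9 = 0·-3 + 0·1 + 0·-2 + -1·-5 = 5
  a_10 = 0·5 + 0·-3 + 0·1 + -1·-2 = 2

0,0,0,-1 ; 2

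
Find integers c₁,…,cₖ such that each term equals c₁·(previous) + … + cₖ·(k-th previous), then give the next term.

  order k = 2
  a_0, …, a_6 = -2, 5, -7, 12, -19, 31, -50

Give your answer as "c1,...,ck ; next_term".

-1,1 ; 81

  a_2 = -1·5 + 1·-2 = -7
  a_3 = -1·-7 + 1·5 = 12
  a_4 = -1·12 + 1·-7 = -19
  a_5 = -1·-19 + 1·12 = 31
  a_6 = -1·31 + 1·-19 = -50
  a_7 = -1·-50 + 1·31 = 81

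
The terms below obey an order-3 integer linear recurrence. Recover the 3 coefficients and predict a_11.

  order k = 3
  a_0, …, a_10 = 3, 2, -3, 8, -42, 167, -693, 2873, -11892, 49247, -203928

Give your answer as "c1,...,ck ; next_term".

-3,4,-3 ; 844448

  a_3 = -3·-3 + 4·2 + -3·3 = 8
  a_4 = -3·8 + 4·-3 + -3·2 = -42
  a_5 = -3·-42 + 4·8 + -3·-3 = 167
  a_6 = -3·167 + 4·-42 + -3·8 = -693
  a_7 = -3·-693 + 4·167 + -3·-42 = 2873
  a_8 = -3·2873 + 4·-693 + -3·167 = -11892
  a_9 = -3·-11892 + 4·2873 + -3·-693 = 49247
  a_10 = -3·49247 + 4·-11892 + -3·2873 = -203928
  a_11 = -3·-203928 + 4·49247 + -3·-11892 = 844448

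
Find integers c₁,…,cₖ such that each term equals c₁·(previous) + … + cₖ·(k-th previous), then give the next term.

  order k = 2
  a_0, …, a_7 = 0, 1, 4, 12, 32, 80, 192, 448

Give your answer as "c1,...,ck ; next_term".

4,-4 ; 1024

  a_2 = 4·1 + -4·0 = 4
  a_3 = 4·4 + -4·1 = 12
  a_4 = 4·12 + -4·4 = 32
  a_5 = 4·32 + -4·12 = 80
  a_6 = 4·80 + -4·32 = 192
  a_7 = 4·192 + -4·80 = 448
  a_8 = 4·448 + -4·192 = 1024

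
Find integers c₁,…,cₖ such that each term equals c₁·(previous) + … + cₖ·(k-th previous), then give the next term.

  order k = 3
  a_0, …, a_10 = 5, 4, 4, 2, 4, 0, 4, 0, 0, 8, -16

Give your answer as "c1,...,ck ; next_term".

  a_3 = -2·4 + 0·4 + 2·5 = 2
  a_4 = -2·2 + 0·4 + 2·4 = 4
  a_5 = -2·4 + 0·2 + 2·4 = 0
  a_6 = -2·0 + 0·4 + 2·2 = 4
  a_7 = -2·4 + 0·0 + 2·4 = 0
  a_8 = -2·0 + 0·4 + 2·0 = 0
  a_9 = -2·0 + 0·0 + 2·4 = 8
  a_10 = -2·8 + 0·0 + 2·0 = -16
  a_11 = -2·-16 + 0·8 + 2·0 = 32

-2,0,2 ; 32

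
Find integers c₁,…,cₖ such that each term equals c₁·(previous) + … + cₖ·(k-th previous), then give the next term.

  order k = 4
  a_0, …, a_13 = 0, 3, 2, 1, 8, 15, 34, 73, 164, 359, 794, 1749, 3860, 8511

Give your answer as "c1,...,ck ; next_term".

1,2,1,1 ; 18774

  a_4 = 1·1 + 2·2 + 1·3 + 1·0 = 8
  a_5 = 1·8 + 2·1 + 1·2 + 1·3 = 15
  a_6 = 1·15 + 2·8 + 1·1 + 1·2 = 34
  a_7 = 1·34 + 2·15 + 1·8 + 1·1 = 73
  a_8 = 1·73 + 2·34 + 1·15 + 1·8 = 164
  a_9 = 1·164 + 2·73 + 1·34 + 1·15 = 359
  a_10 = 1·359 + 2·164 + 1·73 + 1·34 = 794
  a_11 = 1·794 + 2·359 + 1·164 + 1·73 = 1749
  a_12 = 1·1749 + 2·794 + 1·359 + 1·164 = 3860
  a_13 = 1·3860 + 2·1749 + 1·794 + 1·359 = 8511
  a_14 = 1·8511 + 2·3860 + 1·1749 + 1·794 = 18774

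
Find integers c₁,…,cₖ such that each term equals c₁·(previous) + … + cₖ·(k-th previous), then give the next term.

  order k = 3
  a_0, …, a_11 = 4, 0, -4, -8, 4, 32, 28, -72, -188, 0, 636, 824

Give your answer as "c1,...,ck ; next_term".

1,-3,-1 ; -1084

  a_3 = 1·-4 + -3·0 + -1·4 = -8
  a_4 = 1·-8 + -3·-4 + -1·0 = 4
  a_5 = 1·4 + -3·-8 + -1·-4 = 32
  a_6 = 1·32 + -3·4 + -1·-8 = 28
  a_7 = 1·28 + -3·32 + -1·4 = -72
  a_8 = 1·-72 + -3·28 + -1·32 = -188
  a_9 = 1·-188 + -3·-72 + -1·28 = 0
  a_10 = 1·0 + -3·-188 + -1·-72 = 636
  a_11 = 1·636 + -3·0 + -1·-188 = 824
  a_12 = 1·824 + -3·636 + -1·0 = -1084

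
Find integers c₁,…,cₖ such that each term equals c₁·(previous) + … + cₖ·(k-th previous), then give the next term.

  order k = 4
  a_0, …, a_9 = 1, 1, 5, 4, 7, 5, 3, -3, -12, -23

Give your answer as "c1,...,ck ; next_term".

  a_4 = 1·4 + 1·5 + -1·1 + -1·1 = 7
  a_5 = 1·7 + 1·4 + -1·5 + -1·1 = 5
  a_6 = 1·5 + 1·7 + -1·4 + -1·5 = 3
  a_7 = 1·3 + 1·5 + -1·7 + -1·4 = -3
  a_8 = 1·-3 + 1·3 + -1·5 + -1·7 = -12
  a_9 = 1·-12 + 1·-3 + -1·3 + -1·5 = -23
  a_10 = 1·-23 + 1·-12 + -1·-3 + -1·3 = -35

1,1,-1,-1 ; -35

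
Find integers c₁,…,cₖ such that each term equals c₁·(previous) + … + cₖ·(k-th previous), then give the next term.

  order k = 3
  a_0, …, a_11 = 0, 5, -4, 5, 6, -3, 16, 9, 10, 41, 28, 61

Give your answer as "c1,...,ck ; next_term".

0,1,2 ; 110

  a_3 = 0·-4 + 1·5 + 2·0 = 5
  a_4 = 0·5 + 1·-4 + 2·5 = 6
  a_5 = 0·6 + 1·5 + 2·-4 = -3
  a_6 = 0·-3 + 1·6 + 2·5 = 16
  a_7 = 0·16 + 1·-3 + 2·6 = 9
  a_8 = 0·9 + 1·16 + 2·-3 = 10
  a_9 = 0·10 + 1·9 + 2·16 = 41
  a_10 = 0·41 + 1·10 + 2·9 = 28
  a_11 = 0·28 + 1·41 + 2·10 = 61
  a_12 = 0·61 + 1·28 + 2·41 = 110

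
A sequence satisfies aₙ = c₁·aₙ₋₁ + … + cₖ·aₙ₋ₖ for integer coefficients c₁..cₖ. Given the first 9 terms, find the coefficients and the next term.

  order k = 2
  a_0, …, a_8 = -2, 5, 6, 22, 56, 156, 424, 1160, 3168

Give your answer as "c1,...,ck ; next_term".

  a_2 = 2·5 + 2·-2 = 6
  a_3 = 2·6 + 2·5 = 22
  a_4 = 2·22 + 2·6 = 56
  a_5 = 2·56 + 2·22 = 156
  a_6 = 2·156 + 2·56 = 424
  a_7 = 2·424 + 2·156 = 1160
  a_8 = 2·1160 + 2·424 = 3168
  a_9 = 2·3168 + 2·1160 = 8656

2,2 ; 8656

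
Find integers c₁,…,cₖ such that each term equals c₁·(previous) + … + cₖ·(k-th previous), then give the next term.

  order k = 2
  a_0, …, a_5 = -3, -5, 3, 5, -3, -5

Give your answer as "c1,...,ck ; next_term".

  a_2 = 0·-5 + -1·-3 = 3
  a_3 = 0·3 + -1·-5 = 5
  a_4 = 0·5 + -1·3 = -3
  a_5 = 0·-3 + -1·5 = -5
  a_6 = 0·-5 + -1·-3 = 3

0,-1 ; 3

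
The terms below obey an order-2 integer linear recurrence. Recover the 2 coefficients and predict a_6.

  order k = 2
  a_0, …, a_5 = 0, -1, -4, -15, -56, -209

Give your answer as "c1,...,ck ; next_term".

  a_2 = 4·-1 + -1·0 = -4
  a_3 = 4·-4 + -1·-1 = -15
  a_4 = 4·-15 + -1·-4 = -56
  a_5 = 4·-56 + -1·-15 = -209
  a_6 = 4·-209 + -1·-56 = -780

4,-1 ; -780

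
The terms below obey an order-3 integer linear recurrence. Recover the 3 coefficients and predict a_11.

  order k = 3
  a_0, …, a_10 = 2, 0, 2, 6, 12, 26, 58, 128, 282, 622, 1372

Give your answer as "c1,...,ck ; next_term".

  a_3 = 2·2 + 0·0 + 1·2 = 6
  a_4 = 2·6 + 0·2 + 1·0 = 12
  a_5 = 2·12 + 0·6 + 1·2 = 26
  a_6 = 2·26 + 0·12 + 1·6 = 58
  a_7 = 2·58 + 0·26 + 1·12 = 128
  a_8 = 2·128 + 0·58 + 1·26 = 282
  a_9 = 2·282 + 0·128 + 1·58 = 622
  a_10 = 2·622 + 0·282 + 1·128 = 1372
  a_11 = 2·1372 + 0·622 + 1·282 = 3026

2,0,1 ; 3026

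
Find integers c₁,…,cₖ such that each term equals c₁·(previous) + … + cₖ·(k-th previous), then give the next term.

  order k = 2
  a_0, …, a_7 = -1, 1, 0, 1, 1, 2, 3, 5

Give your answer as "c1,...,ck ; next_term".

  a_2 = 1·1 + 1·-1 = 0
  a_3 = 1·0 + 1·1 = 1
  a_4 = 1·1 + 1·0 = 1
  a_5 = 1·1 + 1·1 = 2
  a_6 = 1·2 + 1·1 = 3
  a_7 = 1·3 + 1·2 = 5
  a_8 = 1·5 + 1·3 = 8

1,1 ; 8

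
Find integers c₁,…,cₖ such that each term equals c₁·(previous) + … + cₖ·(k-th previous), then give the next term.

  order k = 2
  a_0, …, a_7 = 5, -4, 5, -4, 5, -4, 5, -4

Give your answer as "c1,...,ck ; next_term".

  a_2 = 0·-4 + 1·5 = 5
  a_3 = 0·5 + 1·-4 = -4
  a_4 = 0·-4 + 1·5 = 5
  a_5 = 0·5 + 1·-4 = -4
  a_6 = 0·-4 + 1·5 = 5
  a_7 = 0·5 + 1·-4 = -4
  a_8 = 0·-4 + 1·5 = 5

0,1 ; 5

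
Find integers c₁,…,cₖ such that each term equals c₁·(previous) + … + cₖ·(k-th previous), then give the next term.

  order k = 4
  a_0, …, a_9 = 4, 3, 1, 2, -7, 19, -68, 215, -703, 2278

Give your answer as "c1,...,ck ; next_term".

-3,2,3,-3 ; -7391

  a_4 = -3·2 + 2·1 + 3·3 + -3·4 = -7
  a_5 = -3·-7 + 2·2 + 3·1 + -3·3 = 19
  a_6 = -3·19 + 2·-7 + 3·2 + -3·1 = -68
  a_7 = -3·-68 + 2·19 + 3·-7 + -3·2 = 215
  a_8 = -3·215 + 2·-68 + 3·19 + -3·-7 = -703
  a_9 = -3·-703 + 2·215 + 3·-68 + -3·19 = 2278
  a_10 = -3·2278 + 2·-703 + 3·215 + -3·-68 = -7391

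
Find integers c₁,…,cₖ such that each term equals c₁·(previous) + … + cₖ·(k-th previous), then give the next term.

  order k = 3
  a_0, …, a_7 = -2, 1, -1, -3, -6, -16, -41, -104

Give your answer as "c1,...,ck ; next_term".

  a_3 = 2·-1 + 1·1 + 1·-2 = -3
  a_4 = 2·-3 + 1·-1 + 1·1 = -6
  a_5 = 2·-6 + 1·-3 + 1·-1 = -16
  a_6 = 2·-16 + 1·-6 + 1·-3 = -41
  a_7 = 2·-41 + 1·-16 + 1·-6 = -104
  a_8 = 2·-104 + 1·-41 + 1·-16 = -265

2,1,1 ; -265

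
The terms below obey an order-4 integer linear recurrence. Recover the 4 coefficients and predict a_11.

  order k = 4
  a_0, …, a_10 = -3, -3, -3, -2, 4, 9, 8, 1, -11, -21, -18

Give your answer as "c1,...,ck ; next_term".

1,-1,0,-1 ; 2

  a_4 = 1·-2 + -1·-3 + 0·-3 + -1·-3 = 4
  a_5 = 1·4 + -1·-2 + 0·-3 + -1·-3 = 9
  a_6 = 1·9 + -1·4 + 0·-2 + -1·-3 = 8
  a_7 = 1·8 + -1·9 + 0·4 + -1·-2 = 1
  a_8 = 1·1 + -1·8 + 0·9 + -1·4 = -11
  a_9 = 1·-11 + -1·1 + 0·8 + -1·9 = -21
  a_10 = 1·-21 + -1·-11 + 0·1 + -1·8 = -18
  a_11 = 1·-18 + -1·-21 + 0·-11 + -1·1 = 2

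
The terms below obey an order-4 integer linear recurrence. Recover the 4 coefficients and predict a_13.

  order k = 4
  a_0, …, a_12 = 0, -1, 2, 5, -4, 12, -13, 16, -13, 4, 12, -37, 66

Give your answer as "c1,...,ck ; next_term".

-1,1,1,-1 ; -95

  a_4 = -1·5 + 1·2 + 1·-1 + -1·0 = -4
  a_5 = -1·-4 + 1·5 + 1·2 + -1·-1 = 12
  a_6 = -1·12 + 1·-4 + 1·5 + -1·2 = -13
  a_7 = -1·-13 + 1·12 + 1·-4 + -1·5 = 16
  a_8 = -1·16 + 1·-13 + 1·12 + -1·-4 = -13
  a_9 = -1·-13 + 1·16 + 1·-13 + -1·12 = 4
  a_10 = -1·4 + 1·-13 + 1·16 + -1·-13 = 12
  a_11 = -1·12 + 1·4 + 1·-13 + -1·16 = -37
  a_12 = -1·-37 + 1·12 + 1·4 + -1·-13 = 66
  a_13 = -1·66 + 1·-37 + 1·12 + -1·4 = -95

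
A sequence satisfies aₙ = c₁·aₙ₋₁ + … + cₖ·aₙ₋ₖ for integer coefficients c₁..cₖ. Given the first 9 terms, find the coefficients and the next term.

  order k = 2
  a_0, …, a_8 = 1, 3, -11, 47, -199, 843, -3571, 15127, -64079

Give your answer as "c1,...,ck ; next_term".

-4,1 ; 271443

  a_2 = -4·3 + 1·1 = -11
  a_3 = -4·-11 + 1·3 = 47
  a_4 = -4·47 + 1·-11 = -199
  a_5 = -4·-199 + 1·47 = 843
  a_6 = -4·843 + 1·-199 = -3571
  a_7 = -4·-3571 + 1·843 = 15127
  a_8 = -4·15127 + 1·-3571 = -64079
  a_9 = -4·-64079 + 1·15127 = 271443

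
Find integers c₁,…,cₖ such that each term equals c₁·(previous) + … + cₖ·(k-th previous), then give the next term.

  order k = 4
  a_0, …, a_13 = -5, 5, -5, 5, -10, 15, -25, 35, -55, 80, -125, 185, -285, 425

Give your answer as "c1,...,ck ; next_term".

-1,1,1,1 ; -650

  a_4 = -1·5 + 1·-5 + 1·5 + 1·-5 = -10
  a_5 = -1·-10 + 1·5 + 1·-5 + 1·5 = 15
  a_6 = -1·15 + 1·-10 + 1·5 + 1·-5 = -25
  a_7 = -1·-25 + 1·15 + 1·-10 + 1·5 = 35
  a_8 = -1·35 + 1·-25 + 1·15 + 1·-10 = -55
  a_9 = -1·-55 + 1·35 + 1·-25 + 1·15 = 80
  a_10 = -1·80 + 1·-55 + 1·35 + 1·-25 = -125
  a_11 = -1·-125 + 1·80 + 1·-55 + 1·35 = 185
  a_12 = -1·185 + 1·-125 + 1·80 + 1·-55 = -285
  a_13 = -1·-285 + 1·185 + 1·-125 + 1·80 = 425
  a_14 = -1·425 + 1·-285 + 1·185 + 1·-125 = -650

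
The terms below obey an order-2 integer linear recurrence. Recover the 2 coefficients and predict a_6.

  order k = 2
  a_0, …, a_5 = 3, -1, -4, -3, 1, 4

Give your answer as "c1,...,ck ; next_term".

1,-1 ; 3

  a_2 = 1·-1 + -1·3 = -4
  a_3 = 1·-4 + -1·-1 = -3
  a_4 = 1·-3 + -1·-4 = 1
  a_5 = 1·1 + -1·-3 = 4
  a_6 = 1·4 + -1·1 = 3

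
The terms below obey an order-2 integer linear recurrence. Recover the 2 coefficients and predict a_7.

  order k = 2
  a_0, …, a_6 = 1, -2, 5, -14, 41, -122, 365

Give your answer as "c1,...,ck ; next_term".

-4,-3 ; -1094

  a_2 = -4·-2 + -3·1 = 5
  a_3 = -4·5 + -3·-2 = -14
  a_4 = -4·-14 + -3·5 = 41
  a_5 = -4·41 + -3·-14 = -122
  a_6 = -4·-122 + -3·41 = 365
  a_7 = -4·365 + -3·-122 = -1094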